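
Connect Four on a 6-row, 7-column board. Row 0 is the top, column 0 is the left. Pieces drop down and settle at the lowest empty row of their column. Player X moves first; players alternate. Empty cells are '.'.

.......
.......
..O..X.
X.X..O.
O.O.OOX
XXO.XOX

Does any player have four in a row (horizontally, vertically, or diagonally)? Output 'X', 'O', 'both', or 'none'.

none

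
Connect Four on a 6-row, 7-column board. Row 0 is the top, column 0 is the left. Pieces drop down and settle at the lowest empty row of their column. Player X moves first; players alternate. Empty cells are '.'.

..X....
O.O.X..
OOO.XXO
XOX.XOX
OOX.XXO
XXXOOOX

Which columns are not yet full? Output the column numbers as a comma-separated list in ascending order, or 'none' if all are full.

col 0: top cell = '.' → open
col 1: top cell = '.' → open
col 2: top cell = 'X' → FULL
col 3: top cell = '.' → open
col 4: top cell = '.' → open
col 5: top cell = '.' → open
col 6: top cell = '.' → open

Answer: 0,1,3,4,5,6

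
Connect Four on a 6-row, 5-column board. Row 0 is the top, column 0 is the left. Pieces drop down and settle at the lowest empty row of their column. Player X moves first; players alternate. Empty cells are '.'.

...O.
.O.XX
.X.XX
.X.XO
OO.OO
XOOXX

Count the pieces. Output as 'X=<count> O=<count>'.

X=10 O=9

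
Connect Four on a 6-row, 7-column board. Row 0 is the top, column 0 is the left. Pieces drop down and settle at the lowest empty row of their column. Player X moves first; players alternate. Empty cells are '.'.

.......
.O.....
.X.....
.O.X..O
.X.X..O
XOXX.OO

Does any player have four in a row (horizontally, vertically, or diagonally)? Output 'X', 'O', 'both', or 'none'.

none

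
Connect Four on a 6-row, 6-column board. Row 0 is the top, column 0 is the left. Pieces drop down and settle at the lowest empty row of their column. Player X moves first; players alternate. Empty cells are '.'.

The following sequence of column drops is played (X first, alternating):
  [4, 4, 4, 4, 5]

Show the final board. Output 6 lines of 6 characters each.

Move 1: X drops in col 4, lands at row 5
Move 2: O drops in col 4, lands at row 4
Move 3: X drops in col 4, lands at row 3
Move 4: O drops in col 4, lands at row 2
Move 5: X drops in col 5, lands at row 5

Answer: ......
......
....O.
....X.
....O.
....XX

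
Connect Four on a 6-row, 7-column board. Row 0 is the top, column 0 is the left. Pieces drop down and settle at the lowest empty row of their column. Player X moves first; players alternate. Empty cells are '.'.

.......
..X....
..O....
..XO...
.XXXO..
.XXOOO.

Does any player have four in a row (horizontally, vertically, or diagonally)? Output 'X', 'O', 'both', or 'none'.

O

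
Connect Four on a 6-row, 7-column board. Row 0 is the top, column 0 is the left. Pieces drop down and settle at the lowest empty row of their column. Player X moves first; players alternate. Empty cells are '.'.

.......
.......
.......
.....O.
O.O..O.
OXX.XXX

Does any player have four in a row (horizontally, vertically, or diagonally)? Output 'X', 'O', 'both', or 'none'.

none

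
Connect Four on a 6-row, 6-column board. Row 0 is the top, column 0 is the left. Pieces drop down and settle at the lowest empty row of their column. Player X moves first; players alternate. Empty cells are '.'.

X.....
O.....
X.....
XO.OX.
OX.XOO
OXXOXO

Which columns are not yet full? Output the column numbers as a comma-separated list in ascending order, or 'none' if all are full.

col 0: top cell = 'X' → FULL
col 1: top cell = '.' → open
col 2: top cell = '.' → open
col 3: top cell = '.' → open
col 4: top cell = '.' → open
col 5: top cell = '.' → open

Answer: 1,2,3,4,5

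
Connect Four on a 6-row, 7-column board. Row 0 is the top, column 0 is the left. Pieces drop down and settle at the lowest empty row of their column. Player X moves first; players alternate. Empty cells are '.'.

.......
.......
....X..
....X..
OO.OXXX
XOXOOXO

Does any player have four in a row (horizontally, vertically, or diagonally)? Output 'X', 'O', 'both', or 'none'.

none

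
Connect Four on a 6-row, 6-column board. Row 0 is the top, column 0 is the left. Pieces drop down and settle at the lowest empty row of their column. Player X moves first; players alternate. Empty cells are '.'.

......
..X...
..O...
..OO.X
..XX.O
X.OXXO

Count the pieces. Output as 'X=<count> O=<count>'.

X=7 O=6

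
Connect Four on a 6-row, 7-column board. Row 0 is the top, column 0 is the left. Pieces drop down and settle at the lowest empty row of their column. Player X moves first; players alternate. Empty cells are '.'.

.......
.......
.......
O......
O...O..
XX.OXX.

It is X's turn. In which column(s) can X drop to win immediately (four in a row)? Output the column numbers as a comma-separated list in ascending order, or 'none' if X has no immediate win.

Answer: none

Derivation:
col 0: drop X → no win
col 1: drop X → no win
col 2: drop X → no win
col 3: drop X → no win
col 4: drop X → no win
col 5: drop X → no win
col 6: drop X → no win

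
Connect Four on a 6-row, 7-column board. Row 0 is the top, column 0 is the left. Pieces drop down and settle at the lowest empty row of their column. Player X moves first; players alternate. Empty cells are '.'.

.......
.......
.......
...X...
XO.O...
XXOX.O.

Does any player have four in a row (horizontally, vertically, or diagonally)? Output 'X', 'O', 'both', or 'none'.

none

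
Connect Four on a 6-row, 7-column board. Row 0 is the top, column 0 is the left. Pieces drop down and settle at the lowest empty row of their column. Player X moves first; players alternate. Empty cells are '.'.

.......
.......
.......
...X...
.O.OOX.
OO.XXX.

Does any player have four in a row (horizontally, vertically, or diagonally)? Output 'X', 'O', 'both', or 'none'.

none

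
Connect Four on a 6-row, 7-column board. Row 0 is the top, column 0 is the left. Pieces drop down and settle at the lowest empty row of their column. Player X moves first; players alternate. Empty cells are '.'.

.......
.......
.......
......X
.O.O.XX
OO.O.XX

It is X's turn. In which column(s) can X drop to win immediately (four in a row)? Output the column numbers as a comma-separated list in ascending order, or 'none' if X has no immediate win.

Answer: 6

Derivation:
col 0: drop X → no win
col 1: drop X → no win
col 2: drop X → no win
col 3: drop X → no win
col 4: drop X → no win
col 5: drop X → no win
col 6: drop X → WIN!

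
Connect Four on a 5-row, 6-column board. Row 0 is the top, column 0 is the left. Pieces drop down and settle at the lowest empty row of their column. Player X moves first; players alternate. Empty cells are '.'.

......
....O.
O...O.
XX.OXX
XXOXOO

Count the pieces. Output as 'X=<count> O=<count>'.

X=7 O=7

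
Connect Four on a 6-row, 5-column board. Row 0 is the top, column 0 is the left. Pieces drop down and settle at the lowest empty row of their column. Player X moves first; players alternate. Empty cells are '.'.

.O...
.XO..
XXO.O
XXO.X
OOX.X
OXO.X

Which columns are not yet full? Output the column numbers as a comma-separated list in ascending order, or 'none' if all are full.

col 0: top cell = '.' → open
col 1: top cell = 'O' → FULL
col 2: top cell = '.' → open
col 3: top cell = '.' → open
col 4: top cell = '.' → open

Answer: 0,2,3,4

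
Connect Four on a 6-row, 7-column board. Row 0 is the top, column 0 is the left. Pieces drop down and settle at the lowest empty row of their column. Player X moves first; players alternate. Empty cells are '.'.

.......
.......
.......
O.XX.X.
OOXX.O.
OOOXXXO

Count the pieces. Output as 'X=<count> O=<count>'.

X=8 O=8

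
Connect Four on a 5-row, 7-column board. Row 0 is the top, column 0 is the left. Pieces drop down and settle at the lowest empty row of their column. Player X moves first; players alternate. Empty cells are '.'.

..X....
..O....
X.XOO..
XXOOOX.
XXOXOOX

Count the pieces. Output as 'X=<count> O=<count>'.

X=10 O=9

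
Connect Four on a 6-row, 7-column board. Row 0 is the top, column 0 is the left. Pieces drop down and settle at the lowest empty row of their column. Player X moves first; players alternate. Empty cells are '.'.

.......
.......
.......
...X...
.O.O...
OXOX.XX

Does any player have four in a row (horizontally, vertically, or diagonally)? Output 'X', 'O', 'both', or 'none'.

none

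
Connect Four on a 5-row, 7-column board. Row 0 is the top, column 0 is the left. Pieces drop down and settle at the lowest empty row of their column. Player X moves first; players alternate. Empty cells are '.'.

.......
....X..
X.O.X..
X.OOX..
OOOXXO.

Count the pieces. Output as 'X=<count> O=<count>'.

X=7 O=7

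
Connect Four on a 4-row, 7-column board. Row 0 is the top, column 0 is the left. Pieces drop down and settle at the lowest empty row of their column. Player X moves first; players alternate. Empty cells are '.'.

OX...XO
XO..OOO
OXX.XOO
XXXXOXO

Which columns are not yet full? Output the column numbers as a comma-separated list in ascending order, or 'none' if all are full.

col 0: top cell = 'O' → FULL
col 1: top cell = 'X' → FULL
col 2: top cell = '.' → open
col 3: top cell = '.' → open
col 4: top cell = '.' → open
col 5: top cell = 'X' → FULL
col 6: top cell = 'O' → FULL

Answer: 2,3,4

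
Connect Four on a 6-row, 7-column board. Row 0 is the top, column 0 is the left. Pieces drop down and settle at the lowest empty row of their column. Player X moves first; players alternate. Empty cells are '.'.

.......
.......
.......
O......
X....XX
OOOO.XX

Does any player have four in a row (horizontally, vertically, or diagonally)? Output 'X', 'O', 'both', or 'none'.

O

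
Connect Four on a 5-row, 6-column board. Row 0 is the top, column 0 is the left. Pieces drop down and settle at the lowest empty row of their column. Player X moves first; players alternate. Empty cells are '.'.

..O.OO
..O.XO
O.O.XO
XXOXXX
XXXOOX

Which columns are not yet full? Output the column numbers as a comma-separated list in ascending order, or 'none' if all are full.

Answer: 0,1,3

Derivation:
col 0: top cell = '.' → open
col 1: top cell = '.' → open
col 2: top cell = 'O' → FULL
col 3: top cell = '.' → open
col 4: top cell = 'O' → FULL
col 5: top cell = 'O' → FULL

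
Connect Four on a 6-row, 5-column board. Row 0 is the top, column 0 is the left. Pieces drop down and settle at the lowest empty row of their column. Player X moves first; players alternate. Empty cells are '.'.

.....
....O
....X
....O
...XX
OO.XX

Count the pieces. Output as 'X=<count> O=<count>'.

X=5 O=4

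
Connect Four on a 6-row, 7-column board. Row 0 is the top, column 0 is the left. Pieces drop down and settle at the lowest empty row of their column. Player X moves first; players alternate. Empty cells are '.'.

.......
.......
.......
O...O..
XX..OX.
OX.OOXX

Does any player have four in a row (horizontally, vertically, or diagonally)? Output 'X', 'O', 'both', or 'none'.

none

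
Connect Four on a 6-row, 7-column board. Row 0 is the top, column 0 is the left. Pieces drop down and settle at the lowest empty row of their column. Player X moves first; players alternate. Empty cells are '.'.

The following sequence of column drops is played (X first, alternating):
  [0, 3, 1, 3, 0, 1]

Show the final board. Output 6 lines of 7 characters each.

Move 1: X drops in col 0, lands at row 5
Move 2: O drops in col 3, lands at row 5
Move 3: X drops in col 1, lands at row 5
Move 4: O drops in col 3, lands at row 4
Move 5: X drops in col 0, lands at row 4
Move 6: O drops in col 1, lands at row 4

Answer: .......
.......
.......
.......
XO.O...
XX.O...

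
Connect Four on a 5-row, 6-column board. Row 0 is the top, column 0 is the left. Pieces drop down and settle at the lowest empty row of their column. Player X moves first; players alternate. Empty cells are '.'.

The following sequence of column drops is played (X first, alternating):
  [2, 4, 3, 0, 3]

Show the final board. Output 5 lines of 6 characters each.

Move 1: X drops in col 2, lands at row 4
Move 2: O drops in col 4, lands at row 4
Move 3: X drops in col 3, lands at row 4
Move 4: O drops in col 0, lands at row 4
Move 5: X drops in col 3, lands at row 3

Answer: ......
......
......
...X..
O.XXO.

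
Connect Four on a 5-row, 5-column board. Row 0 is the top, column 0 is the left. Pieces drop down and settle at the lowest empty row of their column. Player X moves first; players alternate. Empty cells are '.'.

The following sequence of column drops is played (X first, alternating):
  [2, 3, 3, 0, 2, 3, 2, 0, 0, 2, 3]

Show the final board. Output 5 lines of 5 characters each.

Move 1: X drops in col 2, lands at row 4
Move 2: O drops in col 3, lands at row 4
Move 3: X drops in col 3, lands at row 3
Move 4: O drops in col 0, lands at row 4
Move 5: X drops in col 2, lands at row 3
Move 6: O drops in col 3, lands at row 2
Move 7: X drops in col 2, lands at row 2
Move 8: O drops in col 0, lands at row 3
Move 9: X drops in col 0, lands at row 2
Move 10: O drops in col 2, lands at row 1
Move 11: X drops in col 3, lands at row 1

Answer: .....
..OX.
X.XO.
O.XX.
O.XO.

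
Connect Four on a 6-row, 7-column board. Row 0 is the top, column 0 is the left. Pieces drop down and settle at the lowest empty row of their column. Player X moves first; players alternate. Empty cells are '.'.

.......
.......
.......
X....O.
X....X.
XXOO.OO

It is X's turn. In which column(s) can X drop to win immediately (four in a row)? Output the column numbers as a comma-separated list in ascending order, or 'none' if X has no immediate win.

col 0: drop X → WIN!
col 1: drop X → no win
col 2: drop X → no win
col 3: drop X → no win
col 4: drop X → no win
col 5: drop X → no win
col 6: drop X → no win

Answer: 0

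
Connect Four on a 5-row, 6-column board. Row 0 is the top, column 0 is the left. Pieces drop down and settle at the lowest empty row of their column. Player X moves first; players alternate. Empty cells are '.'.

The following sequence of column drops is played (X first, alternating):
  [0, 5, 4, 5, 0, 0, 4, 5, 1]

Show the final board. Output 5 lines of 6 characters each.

Answer: ......
......
O....O
X...XO
XX..XO

Derivation:
Move 1: X drops in col 0, lands at row 4
Move 2: O drops in col 5, lands at row 4
Move 3: X drops in col 4, lands at row 4
Move 4: O drops in col 5, lands at row 3
Move 5: X drops in col 0, lands at row 3
Move 6: O drops in col 0, lands at row 2
Move 7: X drops in col 4, lands at row 3
Move 8: O drops in col 5, lands at row 2
Move 9: X drops in col 1, lands at row 4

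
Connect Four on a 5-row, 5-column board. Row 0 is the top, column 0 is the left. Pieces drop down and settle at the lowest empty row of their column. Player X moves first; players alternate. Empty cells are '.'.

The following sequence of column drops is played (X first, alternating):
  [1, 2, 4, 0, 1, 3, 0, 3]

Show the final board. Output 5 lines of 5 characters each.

Move 1: X drops in col 1, lands at row 4
Move 2: O drops in col 2, lands at row 4
Move 3: X drops in col 4, lands at row 4
Move 4: O drops in col 0, lands at row 4
Move 5: X drops in col 1, lands at row 3
Move 6: O drops in col 3, lands at row 4
Move 7: X drops in col 0, lands at row 3
Move 8: O drops in col 3, lands at row 3

Answer: .....
.....
.....
XX.O.
OXOOX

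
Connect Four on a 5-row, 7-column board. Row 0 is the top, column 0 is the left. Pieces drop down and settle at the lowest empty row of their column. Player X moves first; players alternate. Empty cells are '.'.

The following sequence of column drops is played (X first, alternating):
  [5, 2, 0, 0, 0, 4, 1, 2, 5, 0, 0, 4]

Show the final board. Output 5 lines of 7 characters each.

Answer: X......
O......
X......
O.O.OX.
XXO.OX.

Derivation:
Move 1: X drops in col 5, lands at row 4
Move 2: O drops in col 2, lands at row 4
Move 3: X drops in col 0, lands at row 4
Move 4: O drops in col 0, lands at row 3
Move 5: X drops in col 0, lands at row 2
Move 6: O drops in col 4, lands at row 4
Move 7: X drops in col 1, lands at row 4
Move 8: O drops in col 2, lands at row 3
Move 9: X drops in col 5, lands at row 3
Move 10: O drops in col 0, lands at row 1
Move 11: X drops in col 0, lands at row 0
Move 12: O drops in col 4, lands at row 3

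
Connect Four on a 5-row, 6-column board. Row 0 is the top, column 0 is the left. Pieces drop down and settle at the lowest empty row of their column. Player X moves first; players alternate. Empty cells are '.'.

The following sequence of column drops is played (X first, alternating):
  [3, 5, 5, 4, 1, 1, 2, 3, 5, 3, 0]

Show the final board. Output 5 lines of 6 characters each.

Answer: ......
......
...O.X
.O.O.X
XXXXOO

Derivation:
Move 1: X drops in col 3, lands at row 4
Move 2: O drops in col 5, lands at row 4
Move 3: X drops in col 5, lands at row 3
Move 4: O drops in col 4, lands at row 4
Move 5: X drops in col 1, lands at row 4
Move 6: O drops in col 1, lands at row 3
Move 7: X drops in col 2, lands at row 4
Move 8: O drops in col 3, lands at row 3
Move 9: X drops in col 5, lands at row 2
Move 10: O drops in col 3, lands at row 2
Move 11: X drops in col 0, lands at row 4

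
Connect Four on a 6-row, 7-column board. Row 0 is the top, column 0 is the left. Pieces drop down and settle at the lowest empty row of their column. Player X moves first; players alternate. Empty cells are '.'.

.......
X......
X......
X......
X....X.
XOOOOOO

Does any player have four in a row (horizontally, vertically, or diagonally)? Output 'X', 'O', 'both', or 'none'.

both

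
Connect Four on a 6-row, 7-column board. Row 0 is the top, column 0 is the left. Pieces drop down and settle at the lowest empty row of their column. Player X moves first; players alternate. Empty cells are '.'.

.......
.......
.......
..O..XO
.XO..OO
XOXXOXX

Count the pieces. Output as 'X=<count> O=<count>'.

X=7 O=7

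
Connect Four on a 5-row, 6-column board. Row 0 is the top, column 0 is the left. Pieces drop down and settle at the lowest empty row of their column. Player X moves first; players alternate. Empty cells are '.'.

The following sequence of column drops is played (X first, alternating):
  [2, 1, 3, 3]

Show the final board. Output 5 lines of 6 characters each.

Answer: ......
......
......
...O..
.OXX..

Derivation:
Move 1: X drops in col 2, lands at row 4
Move 2: O drops in col 1, lands at row 4
Move 3: X drops in col 3, lands at row 4
Move 4: O drops in col 3, lands at row 3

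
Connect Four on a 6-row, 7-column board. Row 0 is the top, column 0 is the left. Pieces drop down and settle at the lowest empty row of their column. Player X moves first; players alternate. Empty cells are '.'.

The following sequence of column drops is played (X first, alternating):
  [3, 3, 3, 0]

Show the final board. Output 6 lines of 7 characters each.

Move 1: X drops in col 3, lands at row 5
Move 2: O drops in col 3, lands at row 4
Move 3: X drops in col 3, lands at row 3
Move 4: O drops in col 0, lands at row 5

Answer: .......
.......
.......
...X...
...O...
O..X...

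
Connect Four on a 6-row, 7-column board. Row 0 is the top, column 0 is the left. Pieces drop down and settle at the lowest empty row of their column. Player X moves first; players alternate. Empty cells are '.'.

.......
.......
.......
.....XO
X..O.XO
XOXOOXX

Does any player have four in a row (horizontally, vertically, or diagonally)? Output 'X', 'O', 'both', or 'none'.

none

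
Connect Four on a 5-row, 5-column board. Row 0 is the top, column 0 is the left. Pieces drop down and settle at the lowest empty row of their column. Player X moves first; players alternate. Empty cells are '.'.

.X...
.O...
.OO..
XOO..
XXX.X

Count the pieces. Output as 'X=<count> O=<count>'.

X=6 O=5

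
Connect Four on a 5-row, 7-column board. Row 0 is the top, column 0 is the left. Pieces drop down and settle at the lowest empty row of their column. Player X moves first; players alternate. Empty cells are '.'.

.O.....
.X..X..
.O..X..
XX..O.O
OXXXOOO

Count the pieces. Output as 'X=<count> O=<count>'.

X=8 O=8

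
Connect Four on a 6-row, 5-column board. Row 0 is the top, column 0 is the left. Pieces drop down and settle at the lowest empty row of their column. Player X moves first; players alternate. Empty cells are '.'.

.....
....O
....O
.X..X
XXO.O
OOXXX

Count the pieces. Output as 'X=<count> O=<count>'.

X=7 O=6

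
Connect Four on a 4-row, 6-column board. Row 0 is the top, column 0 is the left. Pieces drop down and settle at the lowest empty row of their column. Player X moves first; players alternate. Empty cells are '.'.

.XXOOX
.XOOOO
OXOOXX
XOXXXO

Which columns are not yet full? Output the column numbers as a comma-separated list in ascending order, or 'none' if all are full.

col 0: top cell = '.' → open
col 1: top cell = 'X' → FULL
col 2: top cell = 'X' → FULL
col 3: top cell = 'O' → FULL
col 4: top cell = 'O' → FULL
col 5: top cell = 'X' → FULL

Answer: 0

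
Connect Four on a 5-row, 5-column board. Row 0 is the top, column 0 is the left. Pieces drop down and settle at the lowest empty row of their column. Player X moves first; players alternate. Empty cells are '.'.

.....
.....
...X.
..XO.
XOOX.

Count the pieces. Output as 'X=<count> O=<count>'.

X=4 O=3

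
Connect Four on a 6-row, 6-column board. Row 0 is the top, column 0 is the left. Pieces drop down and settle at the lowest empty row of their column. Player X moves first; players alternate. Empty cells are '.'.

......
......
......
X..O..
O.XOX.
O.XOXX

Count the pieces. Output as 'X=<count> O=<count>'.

X=6 O=5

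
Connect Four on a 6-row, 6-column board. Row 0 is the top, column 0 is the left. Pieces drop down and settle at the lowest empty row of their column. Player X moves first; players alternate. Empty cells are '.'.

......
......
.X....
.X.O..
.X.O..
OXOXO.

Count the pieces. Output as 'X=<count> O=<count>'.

X=5 O=5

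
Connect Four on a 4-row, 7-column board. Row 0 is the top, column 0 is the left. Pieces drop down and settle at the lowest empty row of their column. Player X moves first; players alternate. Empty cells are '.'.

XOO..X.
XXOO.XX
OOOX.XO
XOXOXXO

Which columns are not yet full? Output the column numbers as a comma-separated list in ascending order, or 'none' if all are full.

Answer: 3,4,6

Derivation:
col 0: top cell = 'X' → FULL
col 1: top cell = 'O' → FULL
col 2: top cell = 'O' → FULL
col 3: top cell = '.' → open
col 4: top cell = '.' → open
col 5: top cell = 'X' → FULL
col 6: top cell = '.' → open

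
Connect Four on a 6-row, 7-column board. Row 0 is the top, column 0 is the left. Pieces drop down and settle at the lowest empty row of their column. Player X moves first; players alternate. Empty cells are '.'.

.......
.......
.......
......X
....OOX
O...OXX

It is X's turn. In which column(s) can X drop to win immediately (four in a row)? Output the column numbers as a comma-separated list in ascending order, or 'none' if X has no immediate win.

col 0: drop X → no win
col 1: drop X → no win
col 2: drop X → no win
col 3: drop X → no win
col 4: drop X → no win
col 5: drop X → no win
col 6: drop X → WIN!

Answer: 6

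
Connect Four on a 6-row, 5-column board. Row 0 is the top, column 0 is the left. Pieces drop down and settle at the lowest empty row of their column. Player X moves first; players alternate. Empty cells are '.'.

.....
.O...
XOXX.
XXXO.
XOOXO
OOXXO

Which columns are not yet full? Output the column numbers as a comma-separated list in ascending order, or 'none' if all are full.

Answer: 0,1,2,3,4

Derivation:
col 0: top cell = '.' → open
col 1: top cell = '.' → open
col 2: top cell = '.' → open
col 3: top cell = '.' → open
col 4: top cell = '.' → open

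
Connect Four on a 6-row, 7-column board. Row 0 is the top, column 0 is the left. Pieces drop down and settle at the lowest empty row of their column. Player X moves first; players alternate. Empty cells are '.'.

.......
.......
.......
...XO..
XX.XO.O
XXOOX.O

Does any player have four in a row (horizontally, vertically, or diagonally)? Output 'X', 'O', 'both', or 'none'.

none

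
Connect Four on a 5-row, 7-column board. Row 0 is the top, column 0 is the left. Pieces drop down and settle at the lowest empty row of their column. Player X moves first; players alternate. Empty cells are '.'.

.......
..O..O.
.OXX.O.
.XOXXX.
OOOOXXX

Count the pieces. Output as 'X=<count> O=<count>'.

X=9 O=9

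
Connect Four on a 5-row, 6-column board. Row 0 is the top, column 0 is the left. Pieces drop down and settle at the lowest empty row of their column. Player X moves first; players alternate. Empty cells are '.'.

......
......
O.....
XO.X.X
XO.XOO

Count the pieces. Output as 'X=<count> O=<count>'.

X=5 O=5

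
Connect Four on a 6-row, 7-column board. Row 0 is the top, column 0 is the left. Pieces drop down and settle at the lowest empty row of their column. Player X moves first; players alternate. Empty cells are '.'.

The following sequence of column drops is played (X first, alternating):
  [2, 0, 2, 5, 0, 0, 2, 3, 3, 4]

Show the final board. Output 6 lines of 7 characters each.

Answer: .......
.......
.......
O.X....
X.XX...
O.XOOO.

Derivation:
Move 1: X drops in col 2, lands at row 5
Move 2: O drops in col 0, lands at row 5
Move 3: X drops in col 2, lands at row 4
Move 4: O drops in col 5, lands at row 5
Move 5: X drops in col 0, lands at row 4
Move 6: O drops in col 0, lands at row 3
Move 7: X drops in col 2, lands at row 3
Move 8: O drops in col 3, lands at row 5
Move 9: X drops in col 3, lands at row 4
Move 10: O drops in col 4, lands at row 5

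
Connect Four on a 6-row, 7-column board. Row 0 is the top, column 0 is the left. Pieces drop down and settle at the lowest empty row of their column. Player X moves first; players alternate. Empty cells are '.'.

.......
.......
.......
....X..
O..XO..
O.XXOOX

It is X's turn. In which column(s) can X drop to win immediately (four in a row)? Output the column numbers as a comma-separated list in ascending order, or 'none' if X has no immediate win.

Answer: none

Derivation:
col 0: drop X → no win
col 1: drop X → no win
col 2: drop X → no win
col 3: drop X → no win
col 4: drop X → no win
col 5: drop X → no win
col 6: drop X → no win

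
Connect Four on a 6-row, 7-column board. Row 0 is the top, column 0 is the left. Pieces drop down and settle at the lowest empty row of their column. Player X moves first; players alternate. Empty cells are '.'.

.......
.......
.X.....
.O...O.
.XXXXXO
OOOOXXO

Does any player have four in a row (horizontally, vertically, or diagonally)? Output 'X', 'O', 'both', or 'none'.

both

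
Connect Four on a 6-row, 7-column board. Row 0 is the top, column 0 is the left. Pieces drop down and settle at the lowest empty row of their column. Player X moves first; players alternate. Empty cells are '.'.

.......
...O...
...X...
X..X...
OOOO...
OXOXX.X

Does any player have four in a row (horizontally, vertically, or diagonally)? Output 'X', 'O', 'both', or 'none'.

O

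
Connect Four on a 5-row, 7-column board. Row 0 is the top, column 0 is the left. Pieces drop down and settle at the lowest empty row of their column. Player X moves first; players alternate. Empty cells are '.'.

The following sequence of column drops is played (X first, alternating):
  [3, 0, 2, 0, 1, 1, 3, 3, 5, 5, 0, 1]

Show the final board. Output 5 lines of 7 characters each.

Answer: .......
.......
XO.O...
OO.X.O.
OXXX.X.

Derivation:
Move 1: X drops in col 3, lands at row 4
Move 2: O drops in col 0, lands at row 4
Move 3: X drops in col 2, lands at row 4
Move 4: O drops in col 0, lands at row 3
Move 5: X drops in col 1, lands at row 4
Move 6: O drops in col 1, lands at row 3
Move 7: X drops in col 3, lands at row 3
Move 8: O drops in col 3, lands at row 2
Move 9: X drops in col 5, lands at row 4
Move 10: O drops in col 5, lands at row 3
Move 11: X drops in col 0, lands at row 2
Move 12: O drops in col 1, lands at row 2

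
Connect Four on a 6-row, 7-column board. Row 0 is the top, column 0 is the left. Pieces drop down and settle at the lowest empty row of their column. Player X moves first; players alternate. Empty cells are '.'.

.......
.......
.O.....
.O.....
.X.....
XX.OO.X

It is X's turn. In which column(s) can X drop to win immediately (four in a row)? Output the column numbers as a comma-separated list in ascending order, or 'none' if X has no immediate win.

col 0: drop X → no win
col 1: drop X → no win
col 2: drop X → no win
col 3: drop X → no win
col 4: drop X → no win
col 5: drop X → no win
col 6: drop X → no win

Answer: none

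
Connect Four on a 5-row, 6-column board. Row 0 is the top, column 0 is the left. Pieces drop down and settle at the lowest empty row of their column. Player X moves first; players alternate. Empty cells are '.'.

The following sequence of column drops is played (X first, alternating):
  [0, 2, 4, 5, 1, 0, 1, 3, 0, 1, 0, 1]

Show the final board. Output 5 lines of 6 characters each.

Answer: ......
XO....
XO....
OX....
XXOOXO

Derivation:
Move 1: X drops in col 0, lands at row 4
Move 2: O drops in col 2, lands at row 4
Move 3: X drops in col 4, lands at row 4
Move 4: O drops in col 5, lands at row 4
Move 5: X drops in col 1, lands at row 4
Move 6: O drops in col 0, lands at row 3
Move 7: X drops in col 1, lands at row 3
Move 8: O drops in col 3, lands at row 4
Move 9: X drops in col 0, lands at row 2
Move 10: O drops in col 1, lands at row 2
Move 11: X drops in col 0, lands at row 1
Move 12: O drops in col 1, lands at row 1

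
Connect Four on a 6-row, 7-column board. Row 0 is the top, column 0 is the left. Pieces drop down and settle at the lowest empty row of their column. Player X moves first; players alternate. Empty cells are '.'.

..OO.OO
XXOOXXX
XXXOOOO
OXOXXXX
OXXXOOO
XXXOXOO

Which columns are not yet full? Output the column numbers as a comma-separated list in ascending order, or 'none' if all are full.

col 0: top cell = '.' → open
col 1: top cell = '.' → open
col 2: top cell = 'O' → FULL
col 3: top cell = 'O' → FULL
col 4: top cell = '.' → open
col 5: top cell = 'O' → FULL
col 6: top cell = 'O' → FULL

Answer: 0,1,4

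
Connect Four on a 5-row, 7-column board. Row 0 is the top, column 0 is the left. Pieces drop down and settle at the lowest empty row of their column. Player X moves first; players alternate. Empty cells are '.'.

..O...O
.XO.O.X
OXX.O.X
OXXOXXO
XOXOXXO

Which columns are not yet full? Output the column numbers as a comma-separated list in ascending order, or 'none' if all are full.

Answer: 0,1,3,4,5

Derivation:
col 0: top cell = '.' → open
col 1: top cell = '.' → open
col 2: top cell = 'O' → FULL
col 3: top cell = '.' → open
col 4: top cell = '.' → open
col 5: top cell = '.' → open
col 6: top cell = 'O' → FULL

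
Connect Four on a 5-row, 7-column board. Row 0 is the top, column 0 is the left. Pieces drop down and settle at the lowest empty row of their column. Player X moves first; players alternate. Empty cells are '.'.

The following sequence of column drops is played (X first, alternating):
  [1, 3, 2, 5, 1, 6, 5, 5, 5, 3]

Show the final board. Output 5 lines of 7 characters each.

Move 1: X drops in col 1, lands at row 4
Move 2: O drops in col 3, lands at row 4
Move 3: X drops in col 2, lands at row 4
Move 4: O drops in col 5, lands at row 4
Move 5: X drops in col 1, lands at row 3
Move 6: O drops in col 6, lands at row 4
Move 7: X drops in col 5, lands at row 3
Move 8: O drops in col 5, lands at row 2
Move 9: X drops in col 5, lands at row 1
Move 10: O drops in col 3, lands at row 3

Answer: .......
.....X.
.....O.
.X.O.X.
.XXO.OO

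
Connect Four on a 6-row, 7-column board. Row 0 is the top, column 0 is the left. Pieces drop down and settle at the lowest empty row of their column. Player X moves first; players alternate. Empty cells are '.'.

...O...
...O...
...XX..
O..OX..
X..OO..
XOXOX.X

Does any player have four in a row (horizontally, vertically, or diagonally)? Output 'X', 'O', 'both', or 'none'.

none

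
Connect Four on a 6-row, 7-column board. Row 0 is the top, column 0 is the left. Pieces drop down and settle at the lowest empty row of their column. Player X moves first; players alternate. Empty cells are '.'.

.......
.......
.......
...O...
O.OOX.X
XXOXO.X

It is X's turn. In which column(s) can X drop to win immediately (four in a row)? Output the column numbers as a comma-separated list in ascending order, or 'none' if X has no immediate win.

Answer: none

Derivation:
col 0: drop X → no win
col 1: drop X → no win
col 2: drop X → no win
col 3: drop X → no win
col 4: drop X → no win
col 5: drop X → no win
col 6: drop X → no win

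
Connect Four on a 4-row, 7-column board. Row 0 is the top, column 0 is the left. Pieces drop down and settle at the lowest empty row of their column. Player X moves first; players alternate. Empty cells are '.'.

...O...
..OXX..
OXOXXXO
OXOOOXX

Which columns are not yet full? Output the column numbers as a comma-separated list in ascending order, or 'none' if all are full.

Answer: 0,1,2,4,5,6

Derivation:
col 0: top cell = '.' → open
col 1: top cell = '.' → open
col 2: top cell = '.' → open
col 3: top cell = 'O' → FULL
col 4: top cell = '.' → open
col 5: top cell = '.' → open
col 6: top cell = '.' → open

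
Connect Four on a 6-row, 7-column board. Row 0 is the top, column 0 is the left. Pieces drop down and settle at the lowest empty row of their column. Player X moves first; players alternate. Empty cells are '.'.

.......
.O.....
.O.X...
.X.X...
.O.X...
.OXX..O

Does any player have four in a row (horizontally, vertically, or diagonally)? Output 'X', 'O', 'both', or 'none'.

X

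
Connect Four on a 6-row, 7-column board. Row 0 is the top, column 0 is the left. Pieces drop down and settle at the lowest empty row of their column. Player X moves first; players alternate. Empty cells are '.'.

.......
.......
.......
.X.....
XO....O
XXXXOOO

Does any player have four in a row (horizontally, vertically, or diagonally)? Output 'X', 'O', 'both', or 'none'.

X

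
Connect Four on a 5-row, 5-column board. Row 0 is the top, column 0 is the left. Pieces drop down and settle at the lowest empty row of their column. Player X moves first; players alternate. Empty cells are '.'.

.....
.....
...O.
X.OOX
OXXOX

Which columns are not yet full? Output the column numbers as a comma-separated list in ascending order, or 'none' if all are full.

Answer: 0,1,2,3,4

Derivation:
col 0: top cell = '.' → open
col 1: top cell = '.' → open
col 2: top cell = '.' → open
col 3: top cell = '.' → open
col 4: top cell = '.' → open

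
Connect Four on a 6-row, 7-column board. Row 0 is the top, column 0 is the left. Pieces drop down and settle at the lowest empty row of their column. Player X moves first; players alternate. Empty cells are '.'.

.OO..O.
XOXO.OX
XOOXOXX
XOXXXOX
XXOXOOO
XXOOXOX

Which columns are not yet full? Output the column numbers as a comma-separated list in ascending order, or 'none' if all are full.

col 0: top cell = '.' → open
col 1: top cell = 'O' → FULL
col 2: top cell = 'O' → FULL
col 3: top cell = '.' → open
col 4: top cell = '.' → open
col 5: top cell = 'O' → FULL
col 6: top cell = '.' → open

Answer: 0,3,4,6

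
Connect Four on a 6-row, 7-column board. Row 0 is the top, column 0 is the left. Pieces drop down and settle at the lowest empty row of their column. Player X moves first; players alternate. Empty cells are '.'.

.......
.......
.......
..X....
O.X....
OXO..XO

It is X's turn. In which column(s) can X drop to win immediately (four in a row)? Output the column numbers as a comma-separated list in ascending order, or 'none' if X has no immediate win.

col 0: drop X → no win
col 1: drop X → no win
col 2: drop X → no win
col 3: drop X → no win
col 4: drop X → no win
col 5: drop X → no win
col 6: drop X → no win

Answer: none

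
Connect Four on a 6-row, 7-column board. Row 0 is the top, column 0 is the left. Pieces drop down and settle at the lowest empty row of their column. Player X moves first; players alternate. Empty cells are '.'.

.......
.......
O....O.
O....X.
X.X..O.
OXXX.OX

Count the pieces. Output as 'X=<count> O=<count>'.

X=7 O=6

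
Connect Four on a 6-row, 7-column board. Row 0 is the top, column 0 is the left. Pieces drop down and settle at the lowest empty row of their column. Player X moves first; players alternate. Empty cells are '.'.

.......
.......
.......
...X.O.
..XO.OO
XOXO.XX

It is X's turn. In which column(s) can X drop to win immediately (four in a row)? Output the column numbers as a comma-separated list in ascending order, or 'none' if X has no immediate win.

col 0: drop X → no win
col 1: drop X → no win
col 2: drop X → no win
col 3: drop X → no win
col 4: drop X → no win
col 5: drop X → no win
col 6: drop X → no win

Answer: none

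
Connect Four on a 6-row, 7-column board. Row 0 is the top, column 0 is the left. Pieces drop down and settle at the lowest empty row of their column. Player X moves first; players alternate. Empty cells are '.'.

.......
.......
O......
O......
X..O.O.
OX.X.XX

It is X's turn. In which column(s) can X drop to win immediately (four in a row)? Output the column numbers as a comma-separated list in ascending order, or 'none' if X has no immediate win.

Answer: 4

Derivation:
col 0: drop X → no win
col 1: drop X → no win
col 2: drop X → no win
col 3: drop X → no win
col 4: drop X → WIN!
col 5: drop X → no win
col 6: drop X → no win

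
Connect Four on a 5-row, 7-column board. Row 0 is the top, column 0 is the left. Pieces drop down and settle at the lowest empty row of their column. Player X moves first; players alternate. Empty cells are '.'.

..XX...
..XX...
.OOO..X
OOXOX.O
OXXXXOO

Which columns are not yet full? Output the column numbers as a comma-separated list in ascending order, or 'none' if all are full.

col 0: top cell = '.' → open
col 1: top cell = '.' → open
col 2: top cell = 'X' → FULL
col 3: top cell = 'X' → FULL
col 4: top cell = '.' → open
col 5: top cell = '.' → open
col 6: top cell = '.' → open

Answer: 0,1,4,5,6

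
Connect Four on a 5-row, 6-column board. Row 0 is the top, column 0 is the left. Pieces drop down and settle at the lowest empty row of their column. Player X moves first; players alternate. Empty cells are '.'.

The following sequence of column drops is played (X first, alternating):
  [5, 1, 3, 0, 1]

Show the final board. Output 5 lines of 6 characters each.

Move 1: X drops in col 5, lands at row 4
Move 2: O drops in col 1, lands at row 4
Move 3: X drops in col 3, lands at row 4
Move 4: O drops in col 0, lands at row 4
Move 5: X drops in col 1, lands at row 3

Answer: ......
......
......
.X....
OO.X.X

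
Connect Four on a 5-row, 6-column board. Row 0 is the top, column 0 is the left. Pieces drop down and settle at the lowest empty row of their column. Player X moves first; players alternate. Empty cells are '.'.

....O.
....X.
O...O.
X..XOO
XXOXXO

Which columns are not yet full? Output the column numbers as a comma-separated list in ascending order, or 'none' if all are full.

col 0: top cell = '.' → open
col 1: top cell = '.' → open
col 2: top cell = '.' → open
col 3: top cell = '.' → open
col 4: top cell = 'O' → FULL
col 5: top cell = '.' → open

Answer: 0,1,2,3,5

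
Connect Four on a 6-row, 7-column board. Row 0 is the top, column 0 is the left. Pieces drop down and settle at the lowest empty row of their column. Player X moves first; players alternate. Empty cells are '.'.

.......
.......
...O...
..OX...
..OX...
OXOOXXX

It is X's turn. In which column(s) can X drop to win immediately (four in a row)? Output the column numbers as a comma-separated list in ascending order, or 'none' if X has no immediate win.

col 0: drop X → no win
col 1: drop X → no win
col 2: drop X → no win
col 3: drop X → no win
col 4: drop X → no win
col 5: drop X → no win
col 6: drop X → no win

Answer: none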